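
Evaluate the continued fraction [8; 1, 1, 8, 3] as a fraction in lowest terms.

Fold from the inside: start with 3/1.
  8 + 1/3 = 25/3
  1 + 3/25 = 28/25
  1 + 25/28 = 53/28
  8 + 28/53 = 452/53

452/53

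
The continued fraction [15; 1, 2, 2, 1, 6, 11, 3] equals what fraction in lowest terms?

36239/2308

Fold from the inside: start with 3/1.
  11 + 1/3 = 34/3
  6 + 3/34 = 207/34
  1 + 34/207 = 241/207
  2 + 207/241 = 689/241
  2 + 241/689 = 1619/689
  1 + 689/1619 = 2308/1619
  15 + 1619/2308 = 36239/2308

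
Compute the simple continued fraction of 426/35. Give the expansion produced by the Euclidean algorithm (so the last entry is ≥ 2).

[12; 5, 1, 5]

426 = 12*35 + 6
35 = 5*6 + 5
6 = 1*5 + 1
5 = 5*1 + 0  (stop)
So 426/35 = [12; 5, 1, 5].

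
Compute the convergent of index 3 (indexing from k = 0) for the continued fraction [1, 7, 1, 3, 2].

35/31

Using pₖ = aₖpₖ₋₁ + pₖ₋₂, qₖ = aₖqₖ₋₁ + qₖ₋₂ (with p₋₁=1, p₋₂=0, q₋₁=0, q₋₂=1):
  k=0: a=1, p=1, q=1
  k=1: a=7, p=8, q=7
  k=2: a=1, p=9, q=8
  k=3: a=3, p=35, q=31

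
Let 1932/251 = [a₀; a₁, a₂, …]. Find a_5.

1932 = 7·251 + 175   →  a_0 = 7
251 = 1·175 + 76   →  a_1 = 1
175 = 2·76 + 23   →  a_2 = 2
76 = 3·23 + 7   →  a_3 = 3
23 = 3·7 + 2   →  a_4 = 3
7 = 3·2 + 1   →  a_5 = 3

3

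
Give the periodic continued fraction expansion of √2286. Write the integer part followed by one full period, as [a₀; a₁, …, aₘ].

[47; 1, 4, 3, 10, 3, 4, 1, 94]

a₀ = ⌊√2286⌋ = 47.
With m₀=0, d₀=1 and mₖ₊₁ = dₖaₖ − mₖ, dₖ₊₁ = (n − mₖ₊₁²)/dₖ, aₖ₊₁ = ⌊(a₀+mₖ₊₁)/dₖ₊₁⌋:
  k=1: m=47, d=77, a=1
  k=2: m=30, d=18, a=4
  k=3: m=42, d=29, a=3
  k=4: m=45, d=9, a=10
  k=5: m=45, d=29, a=3
  k=6: m=42, d=18, a=4
  k=7: m=30, d=77, a=1
  k=8: m=47, d=1, a=94
d=1 and a=2a₀=94 at k=8, so the next step gives (m, d) = (47, 77) again — its k=1 value — and the period has length 8.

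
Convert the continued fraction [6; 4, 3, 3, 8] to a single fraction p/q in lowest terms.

2225/357

Fold from the inside: start with 8/1.
  3 + 1/8 = 25/8
  3 + 8/25 = 83/25
  4 + 25/83 = 357/83
  6 + 83/357 = 2225/357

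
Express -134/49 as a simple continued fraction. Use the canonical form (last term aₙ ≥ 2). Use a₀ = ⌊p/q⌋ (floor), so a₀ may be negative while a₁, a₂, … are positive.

[-3; 3, 1, 3, 3]

-134 = -3·49 + 13
49 = 3·13 + 10
13 = 1·10 + 3
10 = 3·3 + 1
3 = 3·1 + 0  (stop)
So -134/49 = [-3; 3, 1, 3, 3].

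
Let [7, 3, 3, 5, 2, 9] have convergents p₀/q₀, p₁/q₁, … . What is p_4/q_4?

847/116

Using pₖ = aₖpₖ₋₁ + pₖ₋₂, qₖ = aₖqₖ₋₁ + qₖ₋₂ (with p₋₁=1, p₋₂=0, q₋₁=0, q₋₂=1):
  k=0: a=7, p=7, q=1
  k=1: a=3, p=22, q=3
  k=2: a=3, p=73, q=10
  k=3: a=5, p=387, q=53
  k=4: a=2, p=847, q=116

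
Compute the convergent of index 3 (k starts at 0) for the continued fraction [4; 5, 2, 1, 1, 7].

67/16

Using pₖ = aₖpₖ₋₁ + pₖ₋₂, qₖ = aₖqₖ₋₁ + qₖ₋₂ (with p₋₁=1, p₋₂=0, q₋₁=0, q₋₂=1):
  k=0: a=4, p=4, q=1
  k=1: a=5, p=21, q=5
  k=2: a=2, p=46, q=11
  k=3: a=1, p=67, q=16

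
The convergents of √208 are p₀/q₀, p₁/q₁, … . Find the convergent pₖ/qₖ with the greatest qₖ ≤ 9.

101/7

√208 = [14; 2, 2, 1, 2, 2, 28, …] (period length 6).
Convergents:
  p_0/q_0 = 14/1
  p_1/q_1 = 29/2
  p_2/q_2 = 72/5
  p_3/q_3 = 101/7
  p_4/q_4 = 274/19
q_3 = 7 ≤ 9 < 19 = q_4, so the answer is 101/7.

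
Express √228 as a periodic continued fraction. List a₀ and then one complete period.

a₀ = ⌊√228⌋ = 15.
With m₀=0, d₀=1 and mₖ₊₁ = dₖaₖ − mₖ, dₖ₊₁ = (n − mₖ₊₁²)/dₖ, aₖ₊₁ = ⌊(a₀+mₖ₊₁)/dₖ₊₁⌋:
  k=1: m=15, d=3, a=10
  k=2: m=15, d=1, a=30
d=1 and a=2a₀=30 at k=2, so the next step gives (m, d) = (15, 3) again — its k=1 value — and the period has length 2.

[15; 10, 30]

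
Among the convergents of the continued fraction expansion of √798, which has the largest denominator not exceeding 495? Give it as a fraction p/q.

√798 = [28; 4, 56, …] (period length 2).
Convergents:
  p_0/q_0 = 28/1
  p_1/q_1 = 113/4
  p_2/q_2 = 6356/225
  p_3/q_3 = 25537/904
q_2 = 225 ≤ 495 < 904 = q_3, so the answer is 6356/225.

6356/225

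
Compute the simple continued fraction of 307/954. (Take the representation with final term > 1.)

[0; 3, 9, 3, 3, 3]

307 = 0·954 + 307
954 = 3·307 + 33
307 = 9·33 + 10
33 = 3·10 + 3
10 = 3·3 + 1
3 = 3·1 + 0  (stop)
So 307/954 = [0; 3, 9, 3, 3, 3].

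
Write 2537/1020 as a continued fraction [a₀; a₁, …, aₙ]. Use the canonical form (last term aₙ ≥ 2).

[2; 2, 19, 8, 1, 2]

2537 = 2×1020 + 497
1020 = 2×497 + 26
497 = 19×26 + 3
26 = 8×3 + 2
3 = 1×2 + 1
2 = 2×1 + 0  (stop)
So 2537/1020 = [2; 2, 19, 8, 1, 2].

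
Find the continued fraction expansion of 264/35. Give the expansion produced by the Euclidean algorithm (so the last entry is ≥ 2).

[7; 1, 1, 5, 3]

264 = 7×35 + 19
35 = 1×19 + 16
19 = 1×16 + 3
16 = 5×3 + 1
3 = 3×1 + 0  (stop)
So 264/35 = [7; 1, 1, 5, 3].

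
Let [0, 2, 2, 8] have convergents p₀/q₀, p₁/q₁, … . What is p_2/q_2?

2/5

Using pₖ = aₖpₖ₋₁ + pₖ₋₂, qₖ = aₖqₖ₋₁ + qₖ₋₂ (with p₋₁=1, p₋₂=0, q₋₁=0, q₋₂=1):
  k=0: a=0, p=0, q=1
  k=1: a=2, p=1, q=2
  k=2: a=2, p=2, q=5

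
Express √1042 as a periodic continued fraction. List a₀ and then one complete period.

[32; 3, 1, 1, 3, 64]

a₀ = ⌊√1042⌋ = 32.
With m₀=0, d₀=1 and mₖ₊₁ = dₖaₖ − mₖ, dₖ₊₁ = (n − mₖ₊₁²)/dₖ, aₖ₊₁ = ⌊(a₀+mₖ₊₁)/dₖ₊₁⌋:
  k=1: m=32, d=18, a=3
  k=2: m=22, d=31, a=1
  k=3: m=9, d=31, a=1
  k=4: m=22, d=18, a=3
  k=5: m=32, d=1, a=64
d=1 and a=2a₀=64 at k=5, so the next step gives (m, d) = (32, 18) again — its k=1 value — and the period has length 5.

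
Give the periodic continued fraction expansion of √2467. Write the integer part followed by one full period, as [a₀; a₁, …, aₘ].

[49; 1, 2, 49, 2, 1, 98]

a₀ = ⌊√2467⌋ = 49.
With m₀=0, d₀=1 and mₖ₊₁ = dₖaₖ − mₖ, dₖ₊₁ = (n − mₖ₊₁²)/dₖ, aₖ₊₁ = ⌊(a₀+mₖ₊₁)/dₖ₊₁⌋:
  k=1: m=49, d=66, a=1
  k=2: m=17, d=33, a=2
  k=3: m=49, d=2, a=49
  k=4: m=49, d=33, a=2
  k=5: m=17, d=66, a=1
  k=6: m=49, d=1, a=98
d=1 and a=2a₀=98 at k=6, so the next step gives (m, d) = (49, 66) again — its k=1 value — and the period has length 6.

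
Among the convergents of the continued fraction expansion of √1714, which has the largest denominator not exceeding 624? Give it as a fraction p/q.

17057/412

√1714 = [41; 2, 2, 82, …] (period length 3).
Convergents:
  p_0/q_0 = 41/1
  p_1/q_1 = 83/2
  p_2/q_2 = 207/5
  p_3/q_3 = 17057/412
  p_4/q_4 = 34321/829
q_3 = 412 ≤ 624 < 829 = q_4, so the answer is 17057/412.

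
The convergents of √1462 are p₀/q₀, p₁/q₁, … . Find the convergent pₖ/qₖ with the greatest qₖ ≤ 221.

2753/72

√1462 = [38; 4, 4, 4, 76, …] (period length 4).
Convergents:
  p_0/q_0 = 38/1
  p_1/q_1 = 153/4
  p_2/q_2 = 650/17
  p_3/q_3 = 2753/72
  p_4/q_4 = 209878/5489
q_3 = 72 ≤ 221 < 5489 = q_4, so the answer is 2753/72.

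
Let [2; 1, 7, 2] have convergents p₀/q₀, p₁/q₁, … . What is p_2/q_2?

23/8

Using pₖ = aₖpₖ₋₁ + pₖ₋₂, qₖ = aₖqₖ₋₁ + qₖ₋₂ (with p₋₁=1, p₋₂=0, q₋₁=0, q₋₂=1):
  k=0: a=2, p=2, q=1
  k=1: a=1, p=3, q=1
  k=2: a=7, p=23, q=8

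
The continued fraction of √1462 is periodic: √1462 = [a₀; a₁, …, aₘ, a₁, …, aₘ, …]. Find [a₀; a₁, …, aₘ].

a₀ = ⌊√1462⌋ = 38.
With m₀=0, d₀=1 and mₖ₊₁ = dₖaₖ − mₖ, dₖ₊₁ = (n − mₖ₊₁²)/dₖ, aₖ₊₁ = ⌊(a₀+mₖ₊₁)/dₖ₊₁⌋:
  k=1: m=38, d=18, a=4
  k=2: m=34, d=17, a=4
  k=3: m=34, d=18, a=4
  k=4: m=38, d=1, a=76
d=1 and a=2a₀=76 at k=4, so the next step gives (m, d) = (38, 18) again — its k=1 value — and the period has length 4.

[38; 4, 4, 4, 76]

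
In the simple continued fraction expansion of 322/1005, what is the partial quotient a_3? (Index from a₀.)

322 = 0·1005 + 322   →  a_0 = 0
1005 = 3·322 + 39   →  a_1 = 3
322 = 8·39 + 10   →  a_2 = 8
39 = 3·10 + 9   →  a_3 = 3

3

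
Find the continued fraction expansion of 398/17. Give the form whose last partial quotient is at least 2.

[23; 2, 2, 3]

398 = 23·17 + 7
17 = 2·7 + 3
7 = 2·3 + 1
3 = 3·1 + 0  (stop)
So 398/17 = [23; 2, 2, 3].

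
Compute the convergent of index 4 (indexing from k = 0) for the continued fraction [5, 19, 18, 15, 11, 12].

Using pₖ = aₖpₖ₋₁ + pₖ₋₂, qₖ = aₖqₖ₋₁ + qₖ₋₂ (with p₋₁=1, p₋₂=0, q₋₁=0, q₋₂=1):
  k=0: a=5, p=5, q=1
  k=1: a=19, p=96, q=19
  k=2: a=18, p=1733, q=343
  k=3: a=15, p=26091, q=5164
  k=4: a=11, p=288734, q=57147

288734/57147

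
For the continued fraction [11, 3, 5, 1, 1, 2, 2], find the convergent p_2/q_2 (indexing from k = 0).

181/16

Using pₖ = aₖpₖ₋₁ + pₖ₋₂, qₖ = aₖqₖ₋₁ + qₖ₋₂ (with p₋₁=1, p₋₂=0, q₋₁=0, q₋₂=1):
  k=0: a=11, p=11, q=1
  k=1: a=3, p=34, q=3
  k=2: a=5, p=181, q=16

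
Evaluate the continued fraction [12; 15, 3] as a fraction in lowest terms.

555/46

Fold from the inside: start with 3/1.
  15 + 1/3 = 46/3
  12 + 3/46 = 555/46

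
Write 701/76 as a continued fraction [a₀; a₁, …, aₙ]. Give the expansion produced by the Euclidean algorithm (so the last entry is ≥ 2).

[9; 4, 2, 8]

701 = 9*76 + 17
76 = 4*17 + 8
17 = 2*8 + 1
8 = 8*1 + 0  (stop)
So 701/76 = [9; 4, 2, 8].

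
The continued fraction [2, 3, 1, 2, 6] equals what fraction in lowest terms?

Using pₖ = aₖpₖ₋₁ + pₖ₋₂ and qₖ = aₖqₖ₋₁ + qₖ₋₂:
  k=0: a=2, p=2, q=1
  k=1: a=3, p=7, q=3
  k=2: a=1, p=9, q=4
  k=3: a=2, p=25, q=11
  k=4: a=6, p=159, q=70

159/70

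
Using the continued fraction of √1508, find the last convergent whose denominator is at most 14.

233/6

√1508 = [38; 1, 4, 1, 76, …] (period length 4).
Convergents:
  p_0/q_0 = 38/1
  p_1/q_1 = 39/1
  p_2/q_2 = 194/5
  p_3/q_3 = 233/6
  p_4/q_4 = 17902/461
q_3 = 6 ≤ 14 < 461 = q_4, so the answer is 233/6.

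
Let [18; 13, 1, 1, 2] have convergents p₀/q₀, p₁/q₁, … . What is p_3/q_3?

488/27

Using pₖ = aₖpₖ₋₁ + pₖ₋₂, qₖ = aₖqₖ₋₁ + qₖ₋₂ (with p₋₁=1, p₋₂=0, q₋₁=0, q₋₂=1):
  k=0: a=18, p=18, q=1
  k=1: a=13, p=235, q=13
  k=2: a=1, p=253, q=14
  k=3: a=1, p=488, q=27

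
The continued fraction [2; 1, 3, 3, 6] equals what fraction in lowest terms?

Fold from the inside: start with 6/1.
  3 + 1/6 = 19/6
  3 + 6/19 = 63/19
  1 + 19/63 = 82/63
  2 + 63/82 = 227/82

227/82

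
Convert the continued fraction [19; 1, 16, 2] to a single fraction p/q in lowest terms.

Fold from the inside: start with 2/1.
  16 + 1/2 = 33/2
  1 + 2/33 = 35/33
  19 + 33/35 = 698/35

698/35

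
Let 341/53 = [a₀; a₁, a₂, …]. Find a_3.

341 = 6·53 + 23   →  a_0 = 6
53 = 2·23 + 7   →  a_1 = 2
23 = 3·7 + 2   →  a_2 = 3
7 = 3·2 + 1   →  a_3 = 3

3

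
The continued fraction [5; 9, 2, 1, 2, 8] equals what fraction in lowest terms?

Fold from the inside: start with 8/1.
  2 + 1/8 = 17/8
  1 + 8/17 = 25/17
  2 + 17/25 = 67/25
  9 + 25/67 = 628/67
  5 + 67/628 = 3207/628

3207/628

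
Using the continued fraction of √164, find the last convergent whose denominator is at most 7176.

52877/4129

√164 = [12; 1, 4, 6, 4, 1, 24, …] (period length 6).
Convergents:
  p_0/q_0 = 12/1
  p_1/q_1 = 13/1
  p_2/q_2 = 64/5
  p_3/q_3 = 397/31
  p_4/q_4 = 1652/129
  p_5/q_5 = 2049/160
  p_6/q_6 = 50828/3969
  p_7/q_7 = 52877/4129
  p_8/q_8 = 262336/20485
q_7 = 4129 ≤ 7176 < 20485 = q_8, so the answer is 52877/4129.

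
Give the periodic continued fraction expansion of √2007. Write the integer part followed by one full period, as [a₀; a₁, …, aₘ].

a₀ = ⌊√2007⌋ = 44.
With m₀=0, d₀=1 and mₖ₊₁ = dₖaₖ − mₖ, dₖ₊₁ = (n − mₖ₊₁²)/dₖ, aₖ₊₁ = ⌊(a₀+mₖ₊₁)/dₖ₊₁⌋:
  k=1: m=44, d=71, a=1
  k=2: m=27, d=18, a=3
  k=3: m=27, d=71, a=1
  k=4: m=44, d=1, a=88
d=1 and a=2a₀=88 at k=4, so the next step gives (m, d) = (44, 71) again — its k=1 value — and the period has length 4.

[44; 1, 3, 1, 88]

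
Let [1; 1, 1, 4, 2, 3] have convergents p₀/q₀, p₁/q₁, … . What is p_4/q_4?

Using pₖ = aₖpₖ₋₁ + pₖ₋₂, qₖ = aₖqₖ₋₁ + qₖ₋₂ (with p₋₁=1, p₋₂=0, q₋₁=0, q₋₂=1):
  k=0: a=1, p=1, q=1
  k=1: a=1, p=2, q=1
  k=2: a=1, p=3, q=2
  k=3: a=4, p=14, q=9
  k=4: a=2, p=31, q=20

31/20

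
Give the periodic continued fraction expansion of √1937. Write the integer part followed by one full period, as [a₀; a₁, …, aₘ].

a₀ = ⌊√1937⌋ = 44.
With m₀=0, d₀=1 and mₖ₊₁ = dₖaₖ − mₖ, dₖ₊₁ = (n − mₖ₊₁²)/dₖ, aₖ₊₁ = ⌊(a₀+mₖ₊₁)/dₖ₊₁⌋:
  k=1: m=44, d=1, a=88
d=1 and a=2a₀=88 at k=1, so the next step gives (m, d) = (44, 1) again — its k=1 value — and the period has length 1.

[44; 88]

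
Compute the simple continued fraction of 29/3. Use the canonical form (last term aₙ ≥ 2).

29 = 9·3 + 2
3 = 1·2 + 1
2 = 2·1 + 0  (stop)
So 29/3 = [9; 1, 2].

[9; 1, 2]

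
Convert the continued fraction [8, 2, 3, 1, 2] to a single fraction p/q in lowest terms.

211/25

Fold from the inside: start with 2/1.
  1 + 1/2 = 3/2
  3 + 2/3 = 11/3
  2 + 3/11 = 25/11
  8 + 11/25 = 211/25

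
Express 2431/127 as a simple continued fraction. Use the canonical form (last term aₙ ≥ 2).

[19; 7, 18]

2431 = 19×127 + 18
127 = 7×18 + 1
18 = 18×1 + 0  (stop)
So 2431/127 = [19; 7, 18].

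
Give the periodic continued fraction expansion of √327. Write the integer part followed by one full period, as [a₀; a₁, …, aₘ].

a₀ = ⌊√327⌋ = 18.

[18; 12, 36]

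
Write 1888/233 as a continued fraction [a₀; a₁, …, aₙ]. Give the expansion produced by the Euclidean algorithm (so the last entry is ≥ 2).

[8; 9, 1, 2, 2, 3]

1888 = 8×233 + 24
233 = 9×24 + 17
24 = 1×17 + 7
17 = 2×7 + 3
7 = 2×3 + 1
3 = 3×1 + 0  (stop)
So 1888/233 = [8; 9, 1, 2, 2, 3].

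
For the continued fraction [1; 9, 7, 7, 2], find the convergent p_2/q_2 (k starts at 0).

Using pₖ = aₖpₖ₋₁ + pₖ₋₂, qₖ = aₖqₖ₋₁ + qₖ₋₂ (with p₋₁=1, p₋₂=0, q₋₁=0, q₋₂=1):
  k=0: a=1, p=1, q=1
  k=1: a=9, p=10, q=9
  k=2: a=7, p=71, q=64

71/64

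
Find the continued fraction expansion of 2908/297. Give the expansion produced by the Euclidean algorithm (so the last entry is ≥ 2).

2908 = 9×297 + 235
297 = 1×235 + 62
235 = 3×62 + 49
62 = 1×49 + 13
49 = 3×13 + 10
13 = 1×10 + 3
10 = 3×3 + 1
3 = 3×1 + 0  (stop)
So 2908/297 = [9; 1, 3, 1, 3, 1, 3, 3].

[9; 1, 3, 1, 3, 1, 3, 3]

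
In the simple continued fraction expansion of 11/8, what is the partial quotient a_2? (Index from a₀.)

11 = 1·8 + 3   →  a_0 = 1
8 = 2·3 + 2   →  a_1 = 2
3 = 1·2 + 1   →  a_2 = 1

1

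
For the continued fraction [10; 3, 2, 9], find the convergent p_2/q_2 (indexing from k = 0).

72/7

Using pₖ = aₖpₖ₋₁ + pₖ₋₂, qₖ = aₖqₖ₋₁ + qₖ₋₂ (with p₋₁=1, p₋₂=0, q₋₁=0, q₋₂=1):
  k=0: a=10, p=10, q=1
  k=1: a=3, p=31, q=3
  k=2: a=2, p=72, q=7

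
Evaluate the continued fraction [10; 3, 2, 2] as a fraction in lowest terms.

Using pₖ = aₖpₖ₋₁ + pₖ₋₂ and qₖ = aₖqₖ₋₁ + qₖ₋₂:
  k=0: a=10, p=10, q=1
  k=1: a=3, p=31, q=3
  k=2: a=2, p=72, q=7
  k=3: a=2, p=175, q=17

175/17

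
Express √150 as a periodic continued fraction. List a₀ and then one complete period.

a₀ = ⌊√150⌋ = 12.
With m₀=0, d₀=1 and mₖ₊₁ = dₖaₖ − mₖ, dₖ₊₁ = (n − mₖ₊₁²)/dₖ, aₖ₊₁ = ⌊(a₀+mₖ₊₁)/dₖ₊₁⌋:
  k=1: m=12, d=6, a=4
  k=2: m=12, d=1, a=24
d=1 and a=2a₀=24 at k=2, so the next step gives (m, d) = (12, 6) again — its k=1 value — and the period has length 2.

[12; 4, 24]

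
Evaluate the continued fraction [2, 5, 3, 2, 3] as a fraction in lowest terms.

Using pₖ = aₖpₖ₋₁ + pₖ₋₂ and qₖ = aₖqₖ₋₁ + qₖ₋₂:
  k=0: a=2, p=2, q=1
  k=1: a=5, p=11, q=5
  k=2: a=3, p=35, q=16
  k=3: a=2, p=81, q=37
  k=4: a=3, p=278, q=127

278/127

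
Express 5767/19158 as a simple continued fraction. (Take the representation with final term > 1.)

[0; 3, 3, 9, 2, 9, 3, 3]

5767 = 0×19158 + 5767
19158 = 3×5767 + 1857
5767 = 3×1857 + 196
1857 = 9×196 + 93
196 = 2×93 + 10
93 = 9×10 + 3
10 = 3×3 + 1
3 = 3×1 + 0  (stop)
So 5767/19158 = [0; 3, 3, 9, 2, 9, 3, 3].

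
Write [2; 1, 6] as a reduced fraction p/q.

20/7

Using pₖ = aₖpₖ₋₁ + pₖ₋₂ and qₖ = aₖqₖ₋₁ + qₖ₋₂:
  k=0: a=2, p=2, q=1
  k=1: a=1, p=3, q=1
  k=2: a=6, p=20, q=7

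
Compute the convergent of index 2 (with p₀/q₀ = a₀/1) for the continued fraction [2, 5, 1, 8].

13/6

Using pₖ = aₖpₖ₋₁ + pₖ₋₂, qₖ = aₖqₖ₋₁ + qₖ₋₂ (with p₋₁=1, p₋₂=0, q₋₁=0, q₋₂=1):
  k=0: a=2, p=2, q=1
  k=1: a=5, p=11, q=5
  k=2: a=1, p=13, q=6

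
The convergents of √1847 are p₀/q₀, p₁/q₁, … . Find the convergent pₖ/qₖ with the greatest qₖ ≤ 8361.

158885/3697

√1847 = [42; 1, 41, 1, 84, …] (period length 4).
Convergents:
  p_0/q_0 = 42/1
  p_1/q_1 = 43/1
  p_2/q_2 = 1805/42
  p_3/q_3 = 1848/43
  p_4/q_4 = 157037/3654
  p_5/q_5 = 158885/3697
  p_6/q_6 = 6671322/155231
q_5 = 3697 ≤ 8361 < 155231 = q_6, so the answer is 158885/3697.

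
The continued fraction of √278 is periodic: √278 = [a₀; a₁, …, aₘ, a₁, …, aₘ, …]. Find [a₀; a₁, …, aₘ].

[16; 1, 2, 16, 2, 1, 32]

a₀ = ⌊√278⌋ = 16.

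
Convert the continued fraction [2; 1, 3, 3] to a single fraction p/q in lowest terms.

36/13

Using pₖ = aₖpₖ₋₁ + pₖ₋₂ and qₖ = aₖqₖ₋₁ + qₖ₋₂:
  k=0: a=2, p=2, q=1
  k=1: a=1, p=3, q=1
  k=2: a=3, p=11, q=4
  k=3: a=3, p=36, q=13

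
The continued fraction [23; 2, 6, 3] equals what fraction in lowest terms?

Fold from the inside: start with 3/1.
  6 + 1/3 = 19/3
  2 + 3/19 = 41/19
  23 + 19/41 = 962/41

962/41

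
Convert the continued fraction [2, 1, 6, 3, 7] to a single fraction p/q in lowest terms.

461/161

Using pₖ = aₖpₖ₋₁ + pₖ₋₂ and qₖ = aₖqₖ₋₁ + qₖ₋₂:
  k=0: a=2, p=2, q=1
  k=1: a=1, p=3, q=1
  k=2: a=6, p=20, q=7
  k=3: a=3, p=63, q=22
  k=4: a=7, p=461, q=161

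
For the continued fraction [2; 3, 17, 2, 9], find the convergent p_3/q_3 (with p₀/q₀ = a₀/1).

Using pₖ = aₖpₖ₋₁ + pₖ₋₂, qₖ = aₖqₖ₋₁ + qₖ₋₂ (with p₋₁=1, p₋₂=0, q₋₁=0, q₋₂=1):
  k=0: a=2, p=2, q=1
  k=1: a=3, p=7, q=3
  k=2: a=17, p=121, q=52
  k=3: a=2, p=249, q=107

249/107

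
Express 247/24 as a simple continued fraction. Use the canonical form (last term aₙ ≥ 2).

[10; 3, 2, 3]

247 = 10×24 + 7
24 = 3×7 + 3
7 = 2×3 + 1
3 = 3×1 + 0  (stop)
So 247/24 = [10; 3, 2, 3].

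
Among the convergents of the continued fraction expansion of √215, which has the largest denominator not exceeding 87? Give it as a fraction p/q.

√215 = [14; 1, 1, 1, 28, …] (period length 4).
Convergents:
  p_0/q_0 = 14/1
  p_1/q_1 = 15/1
  p_2/q_2 = 29/2
  p_3/q_3 = 44/3
  p_4/q_4 = 1261/86
  p_5/q_5 = 1305/89
q_4 = 86 ≤ 87 < 89 = q_5, so the answer is 1261/86.

1261/86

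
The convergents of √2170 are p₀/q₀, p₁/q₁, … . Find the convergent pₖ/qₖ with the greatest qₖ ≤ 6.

√2170 = [46; 1, 1, 2, 1, 1, 92, …] (period length 6).
Convergents:
  p_0/q_0 = 46/1
  p_1/q_1 = 47/1
  p_2/q_2 = 93/2
  p_3/q_3 = 233/5
  p_4/q_4 = 326/7
q_3 = 5 ≤ 6 < 7 = q_4, so the answer is 233/5.

233/5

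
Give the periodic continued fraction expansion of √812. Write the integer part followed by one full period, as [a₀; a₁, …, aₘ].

a₀ = ⌊√812⌋ = 28.
With m₀=0, d₀=1 and mₖ₊₁ = dₖaₖ − mₖ, dₖ₊₁ = (n − mₖ₊₁²)/dₖ, aₖ₊₁ = ⌊(a₀+mₖ₊₁)/dₖ₊₁⌋:
  k=1: m=28, d=28, a=2
  k=2: m=28, d=1, a=56
d=1 and a=2a₀=56 at k=2, so the next step gives (m, d) = (28, 28) again — its k=1 value — and the period has length 2.

[28; 2, 56]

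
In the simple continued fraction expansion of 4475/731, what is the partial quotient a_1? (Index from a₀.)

8

4475 = 6·731 + 89   →  a_0 = 6
731 = 8·89 + 19   →  a_1 = 8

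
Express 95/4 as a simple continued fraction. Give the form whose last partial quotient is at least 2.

95 = 23×4 + 3
4 = 1×3 + 1
3 = 3×1 + 0  (stop)
So 95/4 = [23; 1, 3].

[23; 1, 3]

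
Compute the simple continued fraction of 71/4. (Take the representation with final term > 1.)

71 = 17·4 + 3
4 = 1·3 + 1
3 = 3·1 + 0  (stop)
So 71/4 = [17; 1, 3].

[17; 1, 3]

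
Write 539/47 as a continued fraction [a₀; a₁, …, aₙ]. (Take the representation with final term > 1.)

539 = 11*47 + 22
47 = 2*22 + 3
22 = 7*3 + 1
3 = 3*1 + 0  (stop)
So 539/47 = [11; 2, 7, 3].

[11; 2, 7, 3]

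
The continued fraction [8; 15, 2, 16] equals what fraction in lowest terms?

4121/511

Using pₖ = aₖpₖ₋₁ + pₖ₋₂ and qₖ = aₖqₖ₋₁ + qₖ₋₂:
  k=0: a=8, p=8, q=1
  k=1: a=15, p=121, q=15
  k=2: a=2, p=250, q=31
  k=3: a=16, p=4121, q=511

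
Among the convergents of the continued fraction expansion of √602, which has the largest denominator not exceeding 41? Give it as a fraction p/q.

√602 = [24; 1, 1, 6, 1, 1, 48, …] (period length 6).
Convergents:
  p_0/q_0 = 24/1
  p_1/q_1 = 25/1
  p_2/q_2 = 49/2
  p_3/q_3 = 319/13
  p_4/q_4 = 368/15
  p_5/q_5 = 687/28
  p_6/q_6 = 33344/1359
q_5 = 28 ≤ 41 < 1359 = q_6, so the answer is 687/28.

687/28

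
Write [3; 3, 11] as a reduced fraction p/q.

113/34

Fold from the inside: start with 11/1.
  3 + 1/11 = 34/11
  3 + 11/34 = 113/34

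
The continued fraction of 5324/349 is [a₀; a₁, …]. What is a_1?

5324 = 15·349 + 89   →  a_0 = 15
349 = 3·89 + 82   →  a_1 = 3

3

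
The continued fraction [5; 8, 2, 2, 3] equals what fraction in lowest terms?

732/143

Using pₖ = aₖpₖ₋₁ + pₖ₋₂ and qₖ = aₖqₖ₋₁ + qₖ₋₂:
  k=0: a=5, p=5, q=1
  k=1: a=8, p=41, q=8
  k=2: a=2, p=87, q=17
  k=3: a=2, p=215, q=42
  k=4: a=3, p=732, q=143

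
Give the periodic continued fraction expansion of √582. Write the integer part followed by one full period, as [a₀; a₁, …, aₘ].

[24; 8, 48]

a₀ = ⌊√582⌋ = 24.
With m₀=0, d₀=1 and mₖ₊₁ = dₖaₖ − mₖ, dₖ₊₁ = (n − mₖ₊₁²)/dₖ, aₖ₊₁ = ⌊(a₀+mₖ₊₁)/dₖ₊₁⌋:
  k=1: m=24, d=6, a=8
  k=2: m=24, d=1, a=48
d=1 and a=2a₀=48 at k=2, so the next step gives (m, d) = (24, 6) again — its k=1 value — and the period has length 2.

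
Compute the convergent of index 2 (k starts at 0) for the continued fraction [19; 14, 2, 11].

Using pₖ = aₖpₖ₋₁ + pₖ₋₂, qₖ = aₖqₖ₋₁ + qₖ₋₂ (with p₋₁=1, p₋₂=0, q₋₁=0, q₋₂=1):
  k=0: a=19, p=19, q=1
  k=1: a=14, p=267, q=14
  k=2: a=2, p=553, q=29

553/29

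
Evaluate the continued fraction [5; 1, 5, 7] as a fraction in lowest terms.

Fold from the inside: start with 7/1.
  5 + 1/7 = 36/7
  1 + 7/36 = 43/36
  5 + 36/43 = 251/43

251/43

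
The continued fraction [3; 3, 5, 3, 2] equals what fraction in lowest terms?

Fold from the inside: start with 2/1.
  3 + 1/2 = 7/2
  5 + 2/7 = 37/7
  3 + 7/37 = 118/37
  3 + 37/118 = 391/118

391/118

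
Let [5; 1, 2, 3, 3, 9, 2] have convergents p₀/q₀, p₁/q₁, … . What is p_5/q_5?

Using pₖ = aₖpₖ₋₁ + pₖ₋₂, qₖ = aₖqₖ₋₁ + qₖ₋₂ (with p₋₁=1, p₋₂=0, q₋₁=0, q₋₂=1):
  k=0: a=5, p=5, q=1
  k=1: a=1, p=6, q=1
  k=2: a=2, p=17, q=3
  k=3: a=3, p=57, q=10
  k=4: a=3, p=188, q=33
  k=5: a=9, p=1749, q=307

1749/307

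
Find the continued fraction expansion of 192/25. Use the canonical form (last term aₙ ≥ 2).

[7; 1, 2, 8]

192 = 7×25 + 17
25 = 1×17 + 8
17 = 2×8 + 1
8 = 8×1 + 0  (stop)
So 192/25 = [7; 1, 2, 8].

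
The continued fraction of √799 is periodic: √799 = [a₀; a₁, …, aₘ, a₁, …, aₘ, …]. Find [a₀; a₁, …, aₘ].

[28; 3, 1, 3, 56]

a₀ = ⌊√799⌋ = 28.
With m₀=0, d₀=1 and mₖ₊₁ = dₖaₖ − mₖ, dₖ₊₁ = (n − mₖ₊₁²)/dₖ, aₖ₊₁ = ⌊(a₀+mₖ₊₁)/dₖ₊₁⌋:
  k=1: m=28, d=15, a=3
  k=2: m=17, d=34, a=1
  k=3: m=17, d=15, a=3
  k=4: m=28, d=1, a=56
d=1 and a=2a₀=56 at k=4, so the next step gives (m, d) = (28, 15) again — its k=1 value — and the period has length 4.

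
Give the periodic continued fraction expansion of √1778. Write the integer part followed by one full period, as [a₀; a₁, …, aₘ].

[42; 6, 84]

a₀ = ⌊√1778⌋ = 42.
With m₀=0, d₀=1 and mₖ₊₁ = dₖaₖ − mₖ, dₖ₊₁ = (n − mₖ₊₁²)/dₖ, aₖ₊₁ = ⌊(a₀+mₖ₊₁)/dₖ₊₁⌋:
  k=1: m=42, d=14, a=6
  k=2: m=42, d=1, a=84
d=1 and a=2a₀=84 at k=2, so the next step gives (m, d) = (42, 14) again — its k=1 value — and the period has length 2.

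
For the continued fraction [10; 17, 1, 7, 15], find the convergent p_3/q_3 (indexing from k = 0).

1438/143

Using pₖ = aₖpₖ₋₁ + pₖ₋₂, qₖ = aₖqₖ₋₁ + qₖ₋₂ (with p₋₁=1, p₋₂=0, q₋₁=0, q₋₂=1):
  k=0: a=10, p=10, q=1
  k=1: a=17, p=171, q=17
  k=2: a=1, p=181, q=18
  k=3: a=7, p=1438, q=143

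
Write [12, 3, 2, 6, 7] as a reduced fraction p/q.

3957/322

Using pₖ = aₖpₖ₋₁ + pₖ₋₂ and qₖ = aₖqₖ₋₁ + qₖ₋₂:
  k=0: a=12, p=12, q=1
  k=1: a=3, p=37, q=3
  k=2: a=2, p=86, q=7
  k=3: a=6, p=553, q=45
  k=4: a=7, p=3957, q=322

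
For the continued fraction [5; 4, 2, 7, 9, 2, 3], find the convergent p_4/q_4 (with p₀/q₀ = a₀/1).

3197/612

Using pₖ = aₖpₖ₋₁ + pₖ₋₂, qₖ = aₖqₖ₋₁ + qₖ₋₂ (with p₋₁=1, p₋₂=0, q₋₁=0, q₋₂=1):
  k=0: a=5, p=5, q=1
  k=1: a=4, p=21, q=4
  k=2: a=2, p=47, q=9
  k=3: a=7, p=350, q=67
  k=4: a=9, p=3197, q=612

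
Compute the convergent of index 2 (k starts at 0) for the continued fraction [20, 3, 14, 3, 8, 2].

Using pₖ = aₖpₖ₋₁ + pₖ₋₂, qₖ = aₖqₖ₋₁ + qₖ₋₂ (with p₋₁=1, p₋₂=0, q₋₁=0, q₋₂=1):
  k=0: a=20, p=20, q=1
  k=1: a=3, p=61, q=3
  k=2: a=14, p=874, q=43

874/43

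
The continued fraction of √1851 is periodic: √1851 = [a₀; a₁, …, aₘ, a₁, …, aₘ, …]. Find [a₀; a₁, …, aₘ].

[43; 43, 86]

a₀ = ⌊√1851⌋ = 43.
With m₀=0, d₀=1 and mₖ₊₁ = dₖaₖ − mₖ, dₖ₊₁ = (n − mₖ₊₁²)/dₖ, aₖ₊₁ = ⌊(a₀+mₖ₊₁)/dₖ₊₁⌋:
  k=1: m=43, d=2, a=43
  k=2: m=43, d=1, a=86
d=1 and a=2a₀=86 at k=2, so the next step gives (m, d) = (43, 2) again — its k=1 value — and the period has length 2.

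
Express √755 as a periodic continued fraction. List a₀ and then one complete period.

a₀ = ⌊√755⌋ = 27.
With m₀=0, d₀=1 and mₖ₊₁ = dₖaₖ − mₖ, dₖ₊₁ = (n − mₖ₊₁²)/dₖ, aₖ₊₁ = ⌊(a₀+mₖ₊₁)/dₖ₊₁⌋:
  k=1: m=27, d=26, a=2
  k=2: m=25, d=5, a=10
  k=3: m=25, d=26, a=2
  k=4: m=27, d=1, a=54
d=1 and a=2a₀=54 at k=4, so the next step gives (m, d) = (27, 26) again — its k=1 value — and the period has length 4.

[27; 2, 10, 2, 54]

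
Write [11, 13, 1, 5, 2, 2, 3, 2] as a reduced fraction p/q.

Using pₖ = aₖpₖ₋₁ + pₖ₋₂ and qₖ = aₖqₖ₋₁ + qₖ₋₂:
  k=0: a=11, p=11, q=1
  k=1: a=13, p=144, q=13
  k=2: a=1, p=155, q=14
  k=3: a=5, p=919, q=83
  k=4: a=2, p=1993, q=180
  k=5: a=2, p=4905, q=443
  k=6: a=3, p=16708, q=1509
  k=7: a=2, p=38321, q=3461

38321/3461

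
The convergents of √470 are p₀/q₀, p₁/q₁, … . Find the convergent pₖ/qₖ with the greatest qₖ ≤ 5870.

√470 = [21; 1, 2, 8, 2, 1, 42, …] (period length 6).
Convergents:
  p_0/q_0 = 21/1
  p_1/q_1 = 22/1
  p_2/q_2 = 65/3
  p_3/q_3 = 542/25
  p_4/q_4 = 1149/53
  p_5/q_5 = 1691/78
  p_6/q_6 = 72171/3329
  p_7/q_7 = 73862/3407
  p_8/q_8 = 219895/10143
q_7 = 3407 ≤ 5870 < 10143 = q_8, so the answer is 73862/3407.

73862/3407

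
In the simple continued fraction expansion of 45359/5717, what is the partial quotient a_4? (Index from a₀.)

45359 = 7·5717 + 5340   →  a_0 = 7
5717 = 1·5340 + 377   →  a_1 = 1
5340 = 14·377 + 62   →  a_2 = 14
377 = 6·62 + 5   →  a_3 = 6
62 = 12·5 + 2   →  a_4 = 12

12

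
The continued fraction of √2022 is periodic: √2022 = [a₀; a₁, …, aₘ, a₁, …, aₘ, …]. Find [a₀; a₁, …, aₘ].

a₀ = ⌊√2022⌋ = 44.
With m₀=0, d₀=1 and mₖ₊₁ = dₖaₖ − mₖ, dₖ₊₁ = (n − mₖ₊₁²)/dₖ, aₖ₊₁ = ⌊(a₀+mₖ₊₁)/dₖ₊₁⌋:
  k=1: m=44, d=86, a=1
  k=2: m=42, d=3, a=28
  k=3: m=42, d=86, a=1
  k=4: m=44, d=1, a=88
d=1 and a=2a₀=88 at k=4, so the next step gives (m, d) = (44, 86) again — its k=1 value — and the period has length 4.

[44; 1, 28, 1, 88]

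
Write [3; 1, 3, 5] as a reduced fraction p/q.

Fold from the inside: start with 5/1.
  3 + 1/5 = 16/5
  1 + 5/16 = 21/16
  3 + 16/21 = 79/21

79/21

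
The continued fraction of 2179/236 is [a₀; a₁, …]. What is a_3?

2

2179 = 9·236 + 55   →  a_0 = 9
236 = 4·55 + 16   →  a_1 = 4
55 = 3·16 + 7   →  a_2 = 3
16 = 2·7 + 2   →  a_3 = 2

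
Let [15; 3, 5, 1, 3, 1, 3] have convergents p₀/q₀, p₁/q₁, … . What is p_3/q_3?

Using pₖ = aₖpₖ₋₁ + pₖ₋₂, qₖ = aₖqₖ₋₁ + qₖ₋₂ (with p₋₁=1, p₋₂=0, q₋₁=0, q₋₂=1):
  k=0: a=15, p=15, q=1
  k=1: a=3, p=46, q=3
  k=2: a=5, p=245, q=16
  k=3: a=1, p=291, q=19

291/19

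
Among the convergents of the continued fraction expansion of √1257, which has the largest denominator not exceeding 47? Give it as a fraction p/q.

√1257 = [35; 2, 4, 1, 22, 1, 4, 2, 70, …] (period length 8).
Convergents:
  p_0/q_0 = 35/1
  p_1/q_1 = 71/2
  p_2/q_2 = 319/9
  p_3/q_3 = 390/11
  p_4/q_4 = 8899/251
q_3 = 11 ≤ 47 < 251 = q_4, so the answer is 390/11.

390/11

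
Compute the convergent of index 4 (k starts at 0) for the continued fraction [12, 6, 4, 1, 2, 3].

1058/87

Using pₖ = aₖpₖ₋₁ + pₖ₋₂, qₖ = aₖqₖ₋₁ + qₖ₋₂ (with p₋₁=1, p₋₂=0, q₋₁=0, q₋₂=1):
  k=0: a=12, p=12, q=1
  k=1: a=6, p=73, q=6
  k=2: a=4, p=304, q=25
  k=3: a=1, p=377, q=31
  k=4: a=2, p=1058, q=87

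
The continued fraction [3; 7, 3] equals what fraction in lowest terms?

69/22

Fold from the inside: start with 3/1.
  7 + 1/3 = 22/3
  3 + 3/22 = 69/22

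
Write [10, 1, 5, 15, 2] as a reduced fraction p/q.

Using pₖ = aₖpₖ₋₁ + pₖ₋₂ and qₖ = aₖqₖ₋₁ + qₖ₋₂:
  k=0: a=10, p=10, q=1
  k=1: a=1, p=11, q=1
  k=2: a=5, p=65, q=6
  k=3: a=15, p=986, q=91
  k=4: a=2, p=2037, q=188

2037/188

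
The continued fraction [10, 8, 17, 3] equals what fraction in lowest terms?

4242/419

Using pₖ = aₖpₖ₋₁ + pₖ₋₂ and qₖ = aₖqₖ₋₁ + qₖ₋₂:
  k=0: a=10, p=10, q=1
  k=1: a=8, p=81, q=8
  k=2: a=17, p=1387, q=137
  k=3: a=3, p=4242, q=419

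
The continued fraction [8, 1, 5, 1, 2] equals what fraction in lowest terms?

177/20

Fold from the inside: start with 2/1.
  1 + 1/2 = 3/2
  5 + 2/3 = 17/3
  1 + 3/17 = 20/17
  8 + 17/20 = 177/20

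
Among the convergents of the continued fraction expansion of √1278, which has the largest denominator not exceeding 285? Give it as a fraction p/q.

10117/283

√1278 = [35; 1, 2, 1, 70, …] (period length 4).
Convergents:
  p_0/q_0 = 35/1
  p_1/q_1 = 36/1
  p_2/q_2 = 107/3
  p_3/q_3 = 143/4
  p_4/q_4 = 10117/283
  p_5/q_5 = 10260/287
q_4 = 283 ≤ 285 < 287 = q_5, so the answer is 10117/283.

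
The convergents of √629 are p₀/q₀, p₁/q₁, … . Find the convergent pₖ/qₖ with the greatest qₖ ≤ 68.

627/25

√629 = [25; 12, 1, 1, 12, 50, …] (period length 5).
Convergents:
  p_0/q_0 = 25/1
  p_1/q_1 = 301/12
  p_2/q_2 = 326/13
  p_3/q_3 = 627/25
  p_4/q_4 = 7850/313
q_3 = 25 ≤ 68 < 313 = q_4, so the answer is 627/25.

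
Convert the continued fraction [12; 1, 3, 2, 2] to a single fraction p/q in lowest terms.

281/22

Using pₖ = aₖpₖ₋₁ + pₖ₋₂ and qₖ = aₖqₖ₋₁ + qₖ₋₂:
  k=0: a=12, p=12, q=1
  k=1: a=1, p=13, q=1
  k=2: a=3, p=51, q=4
  k=3: a=2, p=115, q=9
  k=4: a=2, p=281, q=22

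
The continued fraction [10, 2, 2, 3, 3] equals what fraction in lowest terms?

583/56

Using pₖ = aₖpₖ₋₁ + pₖ₋₂ and qₖ = aₖqₖ₋₁ + qₖ₋₂:
  k=0: a=10, p=10, q=1
  k=1: a=2, p=21, q=2
  k=2: a=2, p=52, q=5
  k=3: a=3, p=177, q=17
  k=4: a=3, p=583, q=56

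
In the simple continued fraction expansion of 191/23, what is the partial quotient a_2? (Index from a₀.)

3

191 = 8·23 + 7   →  a_0 = 8
23 = 3·7 + 2   →  a_1 = 3
7 = 3·2 + 1   →  a_2 = 3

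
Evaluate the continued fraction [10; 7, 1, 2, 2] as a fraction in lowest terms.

547/54

Using pₖ = aₖpₖ₋₁ + pₖ₋₂ and qₖ = aₖqₖ₋₁ + qₖ₋₂:
  k=0: a=10, p=10, q=1
  k=1: a=7, p=71, q=7
  k=2: a=1, p=81, q=8
  k=3: a=2, p=233, q=23
  k=4: a=2, p=547, q=54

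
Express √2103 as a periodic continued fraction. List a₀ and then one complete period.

a₀ = ⌊√2103⌋ = 45.
With m₀=0, d₀=1 and mₖ₊₁ = dₖaₖ − mₖ, dₖ₊₁ = (n − mₖ₊₁²)/dₖ, aₖ₊₁ = ⌊(a₀+mₖ₊₁)/dₖ₊₁⌋:
  k=1: m=45, d=78, a=1
  k=2: m=33, d=13, a=6
  k=3: m=45, d=6, a=15
  k=4: m=45, d=13, a=6
  k=5: m=33, d=78, a=1
  k=6: m=45, d=1, a=90
d=1 and a=2a₀=90 at k=6, so the next step gives (m, d) = (45, 78) again — its k=1 value — and the period has length 6.

[45; 1, 6, 15, 6, 1, 90]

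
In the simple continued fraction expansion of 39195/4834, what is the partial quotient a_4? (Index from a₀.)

39195 = 8·4834 + 523   →  a_0 = 8
4834 = 9·523 + 127   →  a_1 = 9
523 = 4·127 + 15   →  a_2 = 4
127 = 8·15 + 7   →  a_3 = 8
15 = 2·7 + 1   →  a_4 = 2

2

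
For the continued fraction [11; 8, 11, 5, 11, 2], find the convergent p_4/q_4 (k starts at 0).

56419/5072

Using pₖ = aₖpₖ₋₁ + pₖ₋₂, qₖ = aₖqₖ₋₁ + qₖ₋₂ (with p₋₁=1, p₋₂=0, q₋₁=0, q₋₂=1):
  k=0: a=11, p=11, q=1
  k=1: a=8, p=89, q=8
  k=2: a=11, p=990, q=89
  k=3: a=5, p=5039, q=453
  k=4: a=11, p=56419, q=5072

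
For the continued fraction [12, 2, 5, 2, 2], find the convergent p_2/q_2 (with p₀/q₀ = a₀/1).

Using pₖ = aₖpₖ₋₁ + pₖ₋₂, qₖ = aₖqₖ₋₁ + qₖ₋₂ (with p₋₁=1, p₋₂=0, q₋₁=0, q₋₂=1):
  k=0: a=12, p=12, q=1
  k=1: a=2, p=25, q=2
  k=2: a=5, p=137, q=11

137/11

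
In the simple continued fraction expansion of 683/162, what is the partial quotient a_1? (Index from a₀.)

683 = 4·162 + 35   →  a_0 = 4
162 = 4·35 + 22   →  a_1 = 4

4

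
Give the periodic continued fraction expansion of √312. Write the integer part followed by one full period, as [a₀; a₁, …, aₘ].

a₀ = ⌊√312⌋ = 17.
With m₀=0, d₀=1 and mₖ₊₁ = dₖaₖ − mₖ, dₖ₊₁ = (n − mₖ₊₁²)/dₖ, aₖ₊₁ = ⌊(a₀+mₖ₊₁)/dₖ₊₁⌋:
  k=1: m=17, d=23, a=1
  k=2: m=6, d=12, a=1
  k=3: m=6, d=23, a=1
  k=4: m=17, d=1, a=34
d=1 and a=2a₀=34 at k=4, so the next step gives (m, d) = (17, 23) again — its k=1 value — and the period has length 4.

[17; 1, 1, 1, 34]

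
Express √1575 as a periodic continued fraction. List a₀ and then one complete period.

[39; 1, 2, 5, 2, 1, 78]

a₀ = ⌊√1575⌋ = 39.
With m₀=0, d₀=1 and mₖ₊₁ = dₖaₖ − mₖ, dₖ₊₁ = (n − mₖ₊₁²)/dₖ, aₖ₊₁ = ⌊(a₀+mₖ₊₁)/dₖ₊₁⌋:
  k=1: m=39, d=54, a=1
  k=2: m=15, d=25, a=2
  k=3: m=35, d=14, a=5
  k=4: m=35, d=25, a=2
  k=5: m=15, d=54, a=1
  k=6: m=39, d=1, a=78
d=1 and a=2a₀=78 at k=6, so the next step gives (m, d) = (39, 54) again — its k=1 value — and the period has length 6.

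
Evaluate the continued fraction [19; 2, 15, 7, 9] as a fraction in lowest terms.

39007/2002

Fold from the inside: start with 9/1.
  7 + 1/9 = 64/9
  15 + 9/64 = 969/64
  2 + 64/969 = 2002/969
  19 + 969/2002 = 39007/2002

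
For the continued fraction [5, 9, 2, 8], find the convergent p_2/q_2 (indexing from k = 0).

Using pₖ = aₖpₖ₋₁ + pₖ₋₂, qₖ = aₖqₖ₋₁ + qₖ₋₂ (with p₋₁=1, p₋₂=0, q₋₁=0, q₋₂=1):
  k=0: a=5, p=5, q=1
  k=1: a=9, p=46, q=9
  k=2: a=2, p=97, q=19

97/19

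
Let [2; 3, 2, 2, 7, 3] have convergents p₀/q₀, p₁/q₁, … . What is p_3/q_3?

Using pₖ = aₖpₖ₋₁ + pₖ₋₂, qₖ = aₖqₖ₋₁ + qₖ₋₂ (with p₋₁=1, p₋₂=0, q₋₁=0, q₋₂=1):
  k=0: a=2, p=2, q=1
  k=1: a=3, p=7, q=3
  k=2: a=2, p=16, q=7
  k=3: a=2, p=39, q=17

39/17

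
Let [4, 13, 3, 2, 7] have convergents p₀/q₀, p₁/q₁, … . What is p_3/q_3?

Using pₖ = aₖpₖ₋₁ + pₖ₋₂, qₖ = aₖqₖ₋₁ + qₖ₋₂ (with p₋₁=1, p₋₂=0, q₋₁=0, q₋₂=1):
  k=0: a=4, p=4, q=1
  k=1: a=13, p=53, q=13
  k=2: a=3, p=163, q=40
  k=3: a=2, p=379, q=93

379/93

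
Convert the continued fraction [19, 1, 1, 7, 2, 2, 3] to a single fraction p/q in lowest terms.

Fold from the inside: start with 3/1.
  2 + 1/3 = 7/3
  2 + 3/7 = 17/7
  7 + 7/17 = 126/17
  1 + 17/126 = 143/126
  1 + 126/143 = 269/143
  19 + 143/269 = 5254/269

5254/269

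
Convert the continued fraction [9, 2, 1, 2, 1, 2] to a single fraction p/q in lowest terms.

Using pₖ = aₖpₖ₋₁ + pₖ₋₂ and qₖ = aₖqₖ₋₁ + qₖ₋₂:
  k=0: a=9, p=9, q=1
  k=1: a=2, p=19, q=2
  k=2: a=1, p=28, q=3
  k=3: a=2, p=75, q=8
  k=4: a=1, p=103, q=11
  k=5: a=2, p=281, q=30

281/30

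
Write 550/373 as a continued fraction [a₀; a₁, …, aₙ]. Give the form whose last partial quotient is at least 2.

550 = 1·373 + 177
373 = 2·177 + 19
177 = 9·19 + 6
19 = 3·6 + 1
6 = 6·1 + 0  (stop)
So 550/373 = [1; 2, 9, 3, 6].

[1; 2, 9, 3, 6]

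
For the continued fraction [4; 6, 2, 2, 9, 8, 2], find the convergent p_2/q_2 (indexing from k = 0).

Using pₖ = aₖpₖ₋₁ + pₖ₋₂, qₖ = aₖqₖ₋₁ + qₖ₋₂ (with p₋₁=1, p₋₂=0, q₋₁=0, q₋₂=1):
  k=0: a=4, p=4, q=1
  k=1: a=6, p=25, q=6
  k=2: a=2, p=54, q=13

54/13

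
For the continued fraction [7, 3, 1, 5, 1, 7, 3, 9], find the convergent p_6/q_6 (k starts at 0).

Using pₖ = aₖpₖ₋₁ + pₖ₋₂, qₖ = aₖqₖ₋₁ + qₖ₋₂ (with p₋₁=1, p₋₂=0, q₋₁=0, q₋₂=1):
  k=0: a=7, p=7, q=1
  k=1: a=3, p=22, q=3
  k=2: a=1, p=29, q=4
  k=3: a=5, p=167, q=23
  k=4: a=1, p=196, q=27
  k=5: a=7, p=1539, q=212
  k=6: a=3, p=4813, q=663

4813/663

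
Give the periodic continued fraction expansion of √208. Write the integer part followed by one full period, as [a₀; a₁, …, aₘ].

[14; 2, 2, 1, 2, 2, 28]

a₀ = ⌊√208⌋ = 14.
With m₀=0, d₀=1 and mₖ₊₁ = dₖaₖ − mₖ, dₖ₊₁ = (n − mₖ₊₁²)/dₖ, aₖ₊₁ = ⌊(a₀+mₖ₊₁)/dₖ₊₁⌋:
  k=1: m=14, d=12, a=2
  k=2: m=10, d=9, a=2
  k=3: m=8, d=16, a=1
  k=4: m=8, d=9, a=2
  k=5: m=10, d=12, a=2
  k=6: m=14, d=1, a=28
d=1 and a=2a₀=28 at k=6, so the next step gives (m, d) = (14, 12) again — its k=1 value — and the period has length 6.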